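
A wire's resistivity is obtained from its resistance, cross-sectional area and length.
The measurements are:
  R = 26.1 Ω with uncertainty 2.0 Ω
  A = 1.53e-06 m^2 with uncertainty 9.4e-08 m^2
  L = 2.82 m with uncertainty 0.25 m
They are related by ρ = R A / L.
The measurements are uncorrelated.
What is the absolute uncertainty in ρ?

1.87e-06 Ω·m

For a monomial ρ ∝ R, A, L^-1, fractional errors add in quadrature:
  (1·δR/R)² = (1×0.0766)² = 0.00587;  (1·δA/A)² = (1×0.0614)² = 0.00377;  (-1·δL/L)² = (-1×0.0887)² = 0.00786
δρ/ρ = √(0.0175) = 0.132
ρ = 1.42e-05 Ω·m, so δρ = 0.132 × 1.42e-05 = 1.87e-06 Ω·m.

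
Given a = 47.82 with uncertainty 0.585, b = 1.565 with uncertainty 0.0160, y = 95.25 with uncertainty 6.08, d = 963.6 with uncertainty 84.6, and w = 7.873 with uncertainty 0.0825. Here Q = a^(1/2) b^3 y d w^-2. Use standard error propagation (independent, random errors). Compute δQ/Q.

0.115

Relative error in a monomial: (δQ/Q)² = Σ (nᵢ · δxᵢ/xᵢ)².
  (½·δa/a)² = (0.5×0.0122)² = 3.74e-05;  (3·δb/b)² = (3×0.0102)² = 0.000941;  (1·δy/y)² = (1×0.0638)² = 0.00407;  (1·δd/d)² = (1×0.0878)² = 0.00771;  (-2·δw/w)² = (-2×0.0105)² = 0.000439
δQ/Q = √(0.0132) = 0.115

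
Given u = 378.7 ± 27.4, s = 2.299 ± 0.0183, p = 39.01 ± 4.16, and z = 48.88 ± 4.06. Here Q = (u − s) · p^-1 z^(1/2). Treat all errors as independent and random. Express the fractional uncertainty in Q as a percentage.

13.6%

Let w = u − s = 376.4. δw = √(δu² + δs²) = √(751 + 0.000335) = 27.4, so δw/w = 0.0728.
Q is then a monomial in w, p, z:
δQ/Q = √((δw/w)² + (-1·δp/p)² + (½·δz/z)²) = √(0.00530 + 0.0114 + 0.00172) = 0.136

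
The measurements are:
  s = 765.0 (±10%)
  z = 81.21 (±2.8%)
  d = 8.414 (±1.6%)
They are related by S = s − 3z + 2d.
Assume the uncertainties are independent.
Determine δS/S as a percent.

14.3%

Each term contributes (cᵢ δxᵢ)² to (δS)²:
  (δs)² = 5850;  (3·δz)² = 46.5;  (2·δd)² = 0.0725
δS = √(5900) = 76.8
S = 538.2, so δS/S = 76.8/538.2 = 0.143.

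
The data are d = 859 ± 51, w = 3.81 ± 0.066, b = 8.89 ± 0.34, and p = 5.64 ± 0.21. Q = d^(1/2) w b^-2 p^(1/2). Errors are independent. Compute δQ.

Relative error in a monomial: (δQ/Q)² = Σ (nᵢ · δxᵢ/xᵢ)².
  (½·δd/d)² = (0.5×0.0594)² = 0.000881;  (1·δw/w)² = (1×0.0173)² = 0.000300;  (-2·δb/b)² = (-2×0.0382)² = 0.00585;  (½·δp/p)² = (0.5×0.0372)² = 0.000347
δQ/Q = √(0.00738) = 0.0859
Q = 3.36, so δQ = 0.0859 × 3.36 = 0.288.

0.288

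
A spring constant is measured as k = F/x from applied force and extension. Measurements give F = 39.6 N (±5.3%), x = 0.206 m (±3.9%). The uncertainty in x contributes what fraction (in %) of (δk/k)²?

(δk/k)² = (1·δF/F)² + (-1·δx/x)²
  F term: (1×0.0530)² = 0.00281
  x term: (-1×0.0390)² = 0.00152
Total = 0.00433. Share from x = 0.00152/0.00433 = 0.351.

35.1%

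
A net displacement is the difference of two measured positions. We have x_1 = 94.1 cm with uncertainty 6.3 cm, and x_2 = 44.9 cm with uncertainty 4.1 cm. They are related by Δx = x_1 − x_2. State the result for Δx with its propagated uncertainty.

Sums and differences: (δΔx)² = Σ (cᵢ δxᵢ)².
  (δx_1)² = 39.7;  (δx_2)² = 16.8
δΔx = √(56.5) = 7.52 cm
Δx = 49.2 cm.

49.2 ± 7.52 cm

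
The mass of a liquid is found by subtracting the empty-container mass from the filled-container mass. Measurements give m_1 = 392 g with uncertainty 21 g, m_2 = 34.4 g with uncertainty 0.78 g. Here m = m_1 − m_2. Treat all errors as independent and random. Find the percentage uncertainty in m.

5.88%

For a sum/difference, combine absolute errors in quadrature:
  (δm_1)² = 441;  (δm_2)² = 0.608
δm = √(442) = 21.0 g
m = 358 g, so δm/m = 21.0/358 = 0.0588.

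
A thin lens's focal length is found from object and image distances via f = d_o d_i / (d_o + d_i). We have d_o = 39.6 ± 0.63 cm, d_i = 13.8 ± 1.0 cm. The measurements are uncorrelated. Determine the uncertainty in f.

∂f/∂d_o = (d_i/(d_o+d_i))² = 0.0668;  ∂f/∂d_i = (d_o/(d_o+d_i))² = 0.550
δf = √((∂f/∂d_o · δd_o)² + (∂f/∂d_i · δd_i)²) = √(0.00177 + 0.302) = 0.552 cm

0.552 cm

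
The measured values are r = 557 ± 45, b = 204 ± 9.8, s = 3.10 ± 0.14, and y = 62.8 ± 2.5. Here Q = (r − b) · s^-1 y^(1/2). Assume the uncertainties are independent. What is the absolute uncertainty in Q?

126

Let u = r − b = 353. δu = √(δr² + δb²) = √(2020 + 96.0) = 46.1, so δu/u = 0.130.
Q is then a monomial in u, s, y:
δQ/Q = √((δu/u)² + (-1·δs/s)² + (½·δy/y)²) = √(0.0170 + 0.00204 + 0.000396) = 0.139
Q = 902, so δQ = 0.139 × 902 = 126.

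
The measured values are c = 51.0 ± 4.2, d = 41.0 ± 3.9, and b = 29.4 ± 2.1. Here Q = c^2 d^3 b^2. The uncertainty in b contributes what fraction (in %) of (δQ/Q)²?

(δQ/Q)² = (2·δc/c)² + (3·δd/d)² + (2·δb/b)²
  c term: (2×0.0824)² = 0.0271
  d term: (3×0.0951)² = 0.0814
  b term: (2×0.0714)² = 0.0204
Total = 0.129. Share from b = 0.0204/0.129 = 0.158.

15.8%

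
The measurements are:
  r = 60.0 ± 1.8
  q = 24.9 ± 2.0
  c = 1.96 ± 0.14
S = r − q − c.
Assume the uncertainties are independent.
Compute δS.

Each term contributes (cᵢ δxᵢ)² to (δS)²:
  (δr)² = 3.24;  (δq)² = 4.00;  (δc)² = 0.0196
δS = √(7.26) = 2.69

2.69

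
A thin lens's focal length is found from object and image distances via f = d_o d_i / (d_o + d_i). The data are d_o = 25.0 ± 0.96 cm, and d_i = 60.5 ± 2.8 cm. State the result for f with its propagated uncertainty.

17.7 ± 0.537 cm

∂f/∂d_o = (d_i/(d_o+d_i))² = 0.501;  ∂f/∂d_i = (d_o/(d_o+d_i))² = 0.0855
δf = √((∂f/∂d_o · δd_o)² + (∂f/∂d_i · δd_i)²) = √(0.231 + 0.0573) = 0.537 cm
f = 17.7 cm.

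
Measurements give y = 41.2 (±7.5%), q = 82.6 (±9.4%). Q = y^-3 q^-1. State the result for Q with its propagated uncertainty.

(1.73 ± 0.422) × 10^-7

Products/powers → add relative errors in quadrature, weighted by exponent:
  (-3·δy/y)² = (-3×0.0750)² = 0.0506;  (-1·δq/q)² = (-1×0.0940)² = 0.00884
δQ/Q = √(0.0595) = 0.244
Q = 1.73e-07, so δQ = 0.244 × 1.73e-07 = 4.22e-08.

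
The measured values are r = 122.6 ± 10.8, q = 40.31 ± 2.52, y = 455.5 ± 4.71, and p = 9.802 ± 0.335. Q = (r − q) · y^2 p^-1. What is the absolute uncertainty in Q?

Let u = r − q = 82.29. δu = √(δr² + δq²) = √(117 + 6.35) = 11.1, so δu/u = 0.135.
Q is then a monomial in u, y, p:
δQ/Q = √((δu/u)² + (2·δy/y)² + (-1·δp/p)²) = √(0.0182 + 0.000428 + 0.00117) = 0.141
Q = 1.742e+06, so δQ = 0.141 × 1.742e+06 = 2.45e+05.

2.45e+05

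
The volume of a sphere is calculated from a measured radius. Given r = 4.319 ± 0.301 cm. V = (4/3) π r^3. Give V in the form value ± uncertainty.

Since V is a product/quotient, work with relative uncertainties:
  (3·δr/r)² = (3×0.0697)² = 0.0437
δV/V = √(0.0437) = 0.209
V = 337.5 cm^3, so δV = 0.209 × 337.5 = 70.6 cm^3.

337.5 ± 70.6 cm^3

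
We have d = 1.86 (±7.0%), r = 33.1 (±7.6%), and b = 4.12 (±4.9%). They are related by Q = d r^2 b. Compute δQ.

1460

For a monomial Q ∝ d, r^2, b, fractional errors add in quadrature:
  (1·δd/d)² = (1×0.0700)² = 0.00490;  (2·δr/r)² = (2×0.0760)² = 0.0231;  (1·δb/b)² = (1×0.0490)² = 0.00240
δQ/Q = √(0.0304) = 0.174
Q = 8400, so δQ = 0.174 × 8400 = 1460.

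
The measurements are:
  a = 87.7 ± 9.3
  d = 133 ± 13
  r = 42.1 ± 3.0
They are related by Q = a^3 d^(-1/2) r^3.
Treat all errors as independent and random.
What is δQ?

1.69e+09

Each factor contributes (exponent × relative error)² to (δQ/Q)²:
  (3·δa/a)² = (3×0.106)² = 0.101;  (−½·δd/d)² = (-0.5×0.0977)² = 0.00239;  (3·δr/r)² = (3×0.0713)² = 0.0457
δQ/Q = √(0.149) = 0.386
Q = 4.36e+09, so δQ = 0.386 × 4.36e+09 = 1.69e+09.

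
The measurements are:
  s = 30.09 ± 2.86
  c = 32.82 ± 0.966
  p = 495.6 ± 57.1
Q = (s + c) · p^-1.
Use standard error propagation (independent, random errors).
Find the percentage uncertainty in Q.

Let u = s + c = 62.91. δu = √(δs² + δc²) = √(8.18 + 0.933) = 3.02, so δu/u = 0.0480.
Q is then a monomial in u, p:
δQ/Q = √((δu/u)² + (-1·δp/p)²) = √(0.00230 + 0.0133) = 0.125

12.5%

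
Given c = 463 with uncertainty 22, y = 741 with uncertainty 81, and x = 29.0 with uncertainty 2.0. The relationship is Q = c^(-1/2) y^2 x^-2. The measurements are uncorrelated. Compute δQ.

7.88

Since Q is a product/quotient, work with relative uncertainties:
  (−½·δc/c)² = (-0.5×0.0475)² = 0.000564;  (2·δy/y)² = (2×0.109)² = 0.0478;  (-2·δx/x)² = (-2×0.0690)² = 0.0190
δQ/Q = √(0.0674) = 0.260
Q = 30.3, so δQ = 0.260 × 30.3 = 7.88.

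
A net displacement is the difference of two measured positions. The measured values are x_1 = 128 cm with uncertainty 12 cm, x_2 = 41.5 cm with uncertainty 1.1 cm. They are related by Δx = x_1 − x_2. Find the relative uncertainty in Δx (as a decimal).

0.139

Absolute uncertainties add in quadrature for a linear combination:
  (δx_1)² = 144;  (δx_2)² = 1.21
δΔx = √(145) = 12.1 cm
Δx = 86.5 cm, so δΔx/Δx = 12.1/86.5 = 0.139.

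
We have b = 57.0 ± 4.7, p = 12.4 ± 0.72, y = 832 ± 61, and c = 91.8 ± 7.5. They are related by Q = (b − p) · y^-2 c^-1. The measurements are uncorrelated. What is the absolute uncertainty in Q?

1.4e-07

Let u = b − p = 44.6. δu = √(δb² + δp²) = √(22.1 + 0.518) = 4.75, so δu/u = 0.107.
Q is then a monomial in u, y, c:
δQ/Q = √((δu/u)² + (-2·δy/y)² + (-1·δc/c)²) = √(0.0114 + 0.0215 + 0.00667) = 0.199
Q = 7.02e-07, so δQ = 0.199 × 7.02e-07 = 1.4e-07.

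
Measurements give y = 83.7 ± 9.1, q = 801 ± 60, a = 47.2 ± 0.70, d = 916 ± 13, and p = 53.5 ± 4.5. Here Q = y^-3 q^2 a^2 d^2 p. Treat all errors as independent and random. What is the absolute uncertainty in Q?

Q is a product of powers, so relative uncertainties combine in quadrature:
  (-3·δy/y)² = (-3×0.109)² = 0.106;  (2·δq/q)² = (2×0.0749)² = 0.0224;  (2·δa/a)² = (2×0.0148)² = 0.000880;  (2·δd/d)² = (2×0.0142)² = 0.000806;  (1·δp/p)² = (1×0.0841)² = 0.00707
δQ/Q = √(0.138) = 0.371
Q = 1.09e+11, so δQ = 0.371 × 1.09e+11 = 4.06e+10.

4.06e+10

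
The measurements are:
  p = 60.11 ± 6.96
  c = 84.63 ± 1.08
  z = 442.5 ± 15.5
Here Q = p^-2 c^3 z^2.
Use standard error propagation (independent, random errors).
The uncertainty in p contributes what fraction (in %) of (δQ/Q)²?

89.4%

(δQ/Q)² = (-2·δp/p)² + (3·δc/c)² + (2·δz/z)²
  p term: (-2×0.116)² = 0.0536
  c term: (3×0.0128)² = 0.00147
  z term: (2×0.0350)² = 0.00491
Total = 0.0600. Share from p = 0.0536/0.0600 = 0.894.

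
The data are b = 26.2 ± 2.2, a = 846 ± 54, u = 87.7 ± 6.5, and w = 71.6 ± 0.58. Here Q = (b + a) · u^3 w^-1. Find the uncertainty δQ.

1.9e+06

Let h = b + a = 872. δh = √(δb² + δa²) = √(4.84 + 2920) = 54.0, so δh/h = 0.0620.
Q is then a monomial in h, u, w:
δQ/Q = √((δh/h)² + (3·δu/u)² + (-1·δw/w)²) = √(0.00384 + 0.0494 + 6.56e-05) = 0.231
Q = 8.22e+06, so δQ = 0.231 × 8.22e+06 = 1.9e+06.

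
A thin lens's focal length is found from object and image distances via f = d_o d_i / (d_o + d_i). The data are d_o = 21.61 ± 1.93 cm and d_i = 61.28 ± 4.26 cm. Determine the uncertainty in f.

∂f/∂d_o = (d_i/(d_o+d_i))² = 0.547;  ∂f/∂d_i = (d_o/(d_o+d_i))² = 0.0680
δf = √((∂f/∂d_o · δd_o)² + (∂f/∂d_i · δd_i)²) = √(1.11 + 0.0838) = 1.09 cm

1.09 cm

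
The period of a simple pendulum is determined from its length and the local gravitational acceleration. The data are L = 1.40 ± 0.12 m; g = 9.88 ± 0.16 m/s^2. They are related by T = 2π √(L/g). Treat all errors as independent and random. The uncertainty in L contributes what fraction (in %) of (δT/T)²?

96.6%

(δT/T)² = (½·δL/L)² + (−½·δg/g)²
  L term: (0.5×0.0857)² = 0.00184
  g term: (-0.5×0.0162)² = 6.56e-05
Total = 0.00190. Share from L = 0.00184/0.00190 = 0.966.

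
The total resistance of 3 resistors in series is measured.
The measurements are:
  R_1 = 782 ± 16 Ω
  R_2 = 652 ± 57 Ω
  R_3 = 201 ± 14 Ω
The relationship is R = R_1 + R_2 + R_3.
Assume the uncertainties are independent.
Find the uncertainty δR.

Each term contributes (cᵢ δxᵢ)² to (δR)²:
  (δR_1)² = 256;  (δR_2)² = 3250;  (δR_3)² = 196
δR = √(3700) = 60.8 Ω

60.8 Ω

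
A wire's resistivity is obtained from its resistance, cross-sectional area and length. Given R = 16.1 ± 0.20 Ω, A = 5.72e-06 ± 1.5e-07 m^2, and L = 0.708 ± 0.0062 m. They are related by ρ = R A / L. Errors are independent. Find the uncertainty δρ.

ρ is a product of powers, so relative uncertainties combine in quadrature:
  (1·δR/R)² = (1×0.0124)² = 0.000154;  (1·δA/A)² = (1×0.0262)² = 0.000688;  (-1·δL/L)² = (-1×0.00876)² = 7.67e-05
δρ/ρ = √(0.000919) = 0.0303
ρ = 0.000130 Ω·m, so δρ = 0.0303 × 0.000130 = 3.94e-06 Ω·m.

3.94e-06 Ω·m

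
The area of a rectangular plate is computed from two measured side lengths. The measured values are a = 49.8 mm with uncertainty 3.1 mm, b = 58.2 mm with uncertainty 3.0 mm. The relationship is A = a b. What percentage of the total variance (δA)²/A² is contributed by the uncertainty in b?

40.7%

(δA/A)² = (1·δa/a)² + (1·δb/b)²
  a term: (1×0.0622)² = 0.00387
  b term: (1×0.0515)² = 0.00266
Total = 0.00653. Share from b = 0.00266/0.00653 = 0.407.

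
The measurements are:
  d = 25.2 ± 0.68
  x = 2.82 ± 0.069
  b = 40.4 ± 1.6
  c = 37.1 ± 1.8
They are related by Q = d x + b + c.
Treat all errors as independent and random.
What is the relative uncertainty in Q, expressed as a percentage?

Let p = d·x = 71.1. δp/p = √((1·δd/d)² + (1·δx/x)²) = √(0.000728 + 0.000599) = 0.0364, so δp = 2.59.
Q = p + b + c: δQ = √(δp² + δb² + δc²) = √(6.70 + 2.56 + 3.24) = 3.54
Q = 149, so δQ/Q = 3.54/149 = 0.0238.

2.38%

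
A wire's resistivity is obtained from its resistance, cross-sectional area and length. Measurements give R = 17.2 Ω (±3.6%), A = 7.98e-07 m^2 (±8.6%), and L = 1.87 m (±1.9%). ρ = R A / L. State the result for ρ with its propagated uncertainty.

Since ρ is a product/quotient, work with relative uncertainties:
  (1·δR/R)² = (1×0.0360)² = 0.00130;  (1·δA/A)² = (1×0.0860)² = 0.00740;  (-1·δL/L)² = (-1×0.0190)² = 0.000361
δρ/ρ = √(0.00905) = 0.0951
ρ = 7.34e-06 Ω·m, so δρ = 0.0951 × 7.34e-06 = 6.98e-07 Ω·m.

(7.34 ± 0.698) × 10^-6 Ω·m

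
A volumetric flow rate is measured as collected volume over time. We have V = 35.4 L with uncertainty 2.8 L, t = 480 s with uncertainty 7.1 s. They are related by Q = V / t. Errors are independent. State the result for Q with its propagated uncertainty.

0.0737 ± 0.00593 L/s

Since Q is a product/quotient, work with relative uncertainties:
  (1·δV/V)² = (1×0.0791)² = 0.00626;  (-1·δt/t)² = (-1×0.0148)² = 0.000219
δQ/Q = √(0.00647) = 0.0805
Q = 0.0737 L/s, so δQ = 0.0805 × 0.0737 = 0.00593 L/s.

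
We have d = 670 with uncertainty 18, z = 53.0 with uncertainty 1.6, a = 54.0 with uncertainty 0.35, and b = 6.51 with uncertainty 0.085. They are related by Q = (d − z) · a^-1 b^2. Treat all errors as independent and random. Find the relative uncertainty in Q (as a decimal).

0.0398

Let u = d − z = 617. δu = √(δd² + δz²) = √(324 + 2.56) = 18.1, so δu/u = 0.0293.
Q is then a monomial in u, a, b:
δQ/Q = √((δu/u)² + (-1·δa/a)² + (2·δb/b)²) = √(0.000858 + 4.2e-05 + 0.000682) = 0.0398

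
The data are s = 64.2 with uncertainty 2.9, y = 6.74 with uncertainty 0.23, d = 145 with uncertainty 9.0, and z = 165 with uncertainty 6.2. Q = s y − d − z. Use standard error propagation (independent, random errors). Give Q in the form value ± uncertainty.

Let p = s·y = 433. δp/p = √((1·δs/s)² + (1·δy/y)²) = √(0.00204 + 0.00116) = 0.0566, so δp = 24.5.
Q = p − d − z: δQ = √(δp² + δd² + δz²) = √(600 + 81.0 + 38.4) = 26.8
Q = 123.

123 ± 26.8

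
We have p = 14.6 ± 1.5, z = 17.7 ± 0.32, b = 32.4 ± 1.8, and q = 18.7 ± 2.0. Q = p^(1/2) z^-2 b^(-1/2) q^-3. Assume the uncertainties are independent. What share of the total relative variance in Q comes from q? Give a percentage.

95.6%

(δQ/Q)² = (½·δp/p)² + (-2·δz/z)² + (−½·δb/b)² + (-3·δq/q)²
  p term: (0.5×0.103)² = 0.00264
  z term: (-2×0.0181)² = 0.00131
  b term: (-0.5×0.0556)² = 0.000772
  q term: (-3×0.107)² = 0.103
Total = 0.108. Share from q = 0.103/0.108 = 0.956.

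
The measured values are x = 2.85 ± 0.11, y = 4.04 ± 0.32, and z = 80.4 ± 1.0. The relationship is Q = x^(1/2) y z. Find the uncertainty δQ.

Relative error in a monomial: (δQ/Q)² = Σ (nᵢ · δxᵢ/xᵢ)².
  (½·δx/x)² = (0.5×0.0386)² = 0.000372;  (1·δy/y)² = (1×0.0792)² = 0.00627;  (1·δz/z)² = (1×0.0124)² = 0.000155
δQ/Q = √(0.00680) = 0.0825
Q = 548, so δQ = 0.0825 × 548 = 45.2.

45.2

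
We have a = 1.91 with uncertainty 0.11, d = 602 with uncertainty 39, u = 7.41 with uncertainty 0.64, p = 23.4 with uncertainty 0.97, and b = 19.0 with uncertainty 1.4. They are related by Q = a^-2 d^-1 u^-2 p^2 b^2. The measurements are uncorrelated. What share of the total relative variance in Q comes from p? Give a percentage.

(δQ/Q)² = (-2·δa/a)² + (-1·δd/d)² + (-2·δu/u)² + (2·δp/p)² + (2·δb/b)²
  a term: (-2×0.0576)² = 0.0133
  d term: (-1×0.0648)² = 0.00420
  u term: (-2×0.0864)² = 0.0298
  p term: (2×0.0415)² = 0.00687
  b term: (2×0.0737)² = 0.0217
Total = 0.0759. Share from p = 0.00687/0.0759 = 0.0906.

9.06%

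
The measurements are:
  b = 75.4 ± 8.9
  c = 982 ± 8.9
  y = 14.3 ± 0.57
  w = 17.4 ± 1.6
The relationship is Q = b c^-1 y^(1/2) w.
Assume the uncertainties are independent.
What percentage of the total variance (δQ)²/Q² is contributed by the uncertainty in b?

60.9%

(δQ/Q)² = (1·δb/b)² + (-1·δc/c)² + (½·δy/y)² + (1·δw/w)²
  b term: (1×0.118)² = 0.0139
  c term: (-1×0.00906)² = 8.21e-05
  y term: (0.5×0.0399)² = 0.000397
  w term: (1×0.0920)² = 0.00846
Total = 0.0229. Share from b = 0.0139/0.0229 = 0.609.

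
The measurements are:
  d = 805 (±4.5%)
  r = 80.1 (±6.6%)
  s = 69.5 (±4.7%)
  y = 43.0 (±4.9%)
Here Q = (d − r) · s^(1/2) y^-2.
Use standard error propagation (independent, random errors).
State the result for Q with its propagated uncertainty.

Let u = d − r = 725. δu = √(δd² + δr²) = √(1310 + 27.9) = 36.6, so δu/u = 0.0505.
Q is then a monomial in u, s, y:
δQ/Q = √((δu/u)² + (½·δs/s)² + (-2·δy/y)²) = √(0.00255 + 0.000552 + 0.00960) = 0.113
Q = 3.27, so δQ = 0.113 × 3.27 = 0.368.

3.27 ± 0.368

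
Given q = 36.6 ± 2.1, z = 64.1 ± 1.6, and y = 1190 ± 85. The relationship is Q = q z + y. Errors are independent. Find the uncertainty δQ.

Let p = q·z = 2350. δp/p = √((1·δq/q)² + (1·δz/z)²) = √(0.00329 + 0.000623) = 0.0626, so δp = 147.
Q = p + y: δQ = √(δp² + δy²) = √(21500 + 7220) = 170

170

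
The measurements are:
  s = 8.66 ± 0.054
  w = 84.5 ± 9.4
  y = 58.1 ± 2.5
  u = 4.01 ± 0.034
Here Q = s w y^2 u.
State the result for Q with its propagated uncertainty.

(9.91 ± 1.40) × 10^6

Since Q is a product/quotient, work with relative uncertainties:
  (1·δs/s)² = (1×0.00624)² = 3.89e-05;  (1·δw/w)² = (1×0.111)² = 0.0124;  (2·δy/y)² = (2×0.0430)² = 0.00741;  (1·δu/u)² = (1×0.00848)² = 7.19e-05
δQ/Q = √(0.0199) = 0.141
Q = 9.91e+06, so δQ = 0.141 × 9.91e+06 = 1.4e+06.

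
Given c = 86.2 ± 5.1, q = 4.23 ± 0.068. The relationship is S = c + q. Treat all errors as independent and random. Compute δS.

5.10

For a sum/difference, combine absolute errors in quadrature:
  (δc)² = 26.0;  (δq)² = 0.00462
δS = √(26.0) = 5.10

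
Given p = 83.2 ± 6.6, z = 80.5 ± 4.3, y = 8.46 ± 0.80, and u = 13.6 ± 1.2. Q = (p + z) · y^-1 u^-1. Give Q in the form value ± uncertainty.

1.42 ± 0.196

Let w = p + z = 164. δw = √(δp² + δz²) = √(43.6 + 18.5) = 7.88, so δw/w = 0.0481.
Q is then a monomial in w, y, u:
δQ/Q = √((δw/w)² + (-1·δy/y)² + (-1·δu/u)²) = √(0.00232 + 0.00894 + 0.00779) = 0.138
Q = 1.42, so δQ = 0.138 × 1.42 = 0.196.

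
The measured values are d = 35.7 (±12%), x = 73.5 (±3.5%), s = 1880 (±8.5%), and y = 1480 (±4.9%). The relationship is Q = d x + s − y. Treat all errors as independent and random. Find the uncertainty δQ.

372

Let p = d·x = 2620. δp/p = √((1·δd/d)² + (1·δx/x)²) = √(0.0144 + 0.00123) = 0.125, so δp = 328.
Q = p + s − y: δQ = √(δp² + δs² + δy²) = √(1.08e+05 + 25500 + 5260) = 372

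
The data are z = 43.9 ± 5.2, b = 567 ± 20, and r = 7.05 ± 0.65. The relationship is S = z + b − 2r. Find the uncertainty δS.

S is a linear combination, so absolute uncertainties add in quadrature:
  (δz)² = 27.0;  (δb)² = 400;  (2·δr)² = 1.69
δS = √(429) = 20.7

20.7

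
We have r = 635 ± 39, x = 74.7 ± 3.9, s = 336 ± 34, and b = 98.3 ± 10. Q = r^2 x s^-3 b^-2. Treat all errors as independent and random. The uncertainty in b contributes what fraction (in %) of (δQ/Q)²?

(δQ/Q)² = (2·δr/r)² + (1·δx/x)² + (-3·δs/s)² + (-2·δb/b)²
  r term: (2×0.0614)² = 0.0151
  x term: (1×0.0522)² = 0.00273
  s term: (-3×0.101)² = 0.0922
  b term: (-2×0.102)² = 0.0414
Total = 0.151. Share from b = 0.0414/0.151 = 0.273.

27.3%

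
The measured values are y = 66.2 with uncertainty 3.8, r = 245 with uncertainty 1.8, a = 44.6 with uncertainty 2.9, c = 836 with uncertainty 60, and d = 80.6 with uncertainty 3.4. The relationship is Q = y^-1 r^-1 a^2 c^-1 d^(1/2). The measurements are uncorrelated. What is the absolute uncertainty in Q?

Products/powers → add relative errors in quadrature, weighted by exponent:
  (-1·δy/y)² = (-1×0.0574)² = 0.00329;  (-1·δr/r)² = (-1×0.00735)² = 5.4e-05;  (2·δa/a)² = (2×0.0650)² = 0.0169;  (-1·δc/c)² = (-1×0.0718)² = 0.00515;  (½·δd/d)² = (0.5×0.0422)² = 0.000445
δQ/Q = √(0.0259) = 0.161
Q = 0.00132, so δQ = 0.161 × 0.00132 = 0.000212.

0.000212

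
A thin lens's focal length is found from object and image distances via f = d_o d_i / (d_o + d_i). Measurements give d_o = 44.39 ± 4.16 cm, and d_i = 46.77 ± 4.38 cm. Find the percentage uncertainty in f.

6.63%

∂f/∂d_o = (d_i/(d_o+d_i))² = 0.263;  ∂f/∂d_i = (d_o/(d_o+d_i))² = 0.237
δf = √((∂f/∂d_o · δd_o)² + (∂f/∂d_i · δd_i)²) = √(1.20 + 1.08) = 1.51 cm
f = 22.77 cm, so δf/f = 1.51/22.77 = 0.0663.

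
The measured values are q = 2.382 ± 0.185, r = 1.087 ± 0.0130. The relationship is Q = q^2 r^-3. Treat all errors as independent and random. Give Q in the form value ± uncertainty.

Products/powers → add relative errors in quadrature, weighted by exponent:
  (2·δq/q)² = (2×0.0777)² = 0.0241;  (-3·δr/r)² = (-3×0.0120)² = 0.00129
δQ/Q = √(0.0254) = 0.159
Q = 4.418, so δQ = 0.159 × 4.418 = 0.704.

4.418 ± 0.704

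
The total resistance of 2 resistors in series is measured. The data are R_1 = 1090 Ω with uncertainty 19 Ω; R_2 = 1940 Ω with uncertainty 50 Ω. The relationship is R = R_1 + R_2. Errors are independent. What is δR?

Each term contributes (cᵢ δxᵢ)² to (δR)²:
  (δR_1)² = 361;  (δR_2)² = 2500
δR = √(2860) = 53.5 Ω

53.5 Ω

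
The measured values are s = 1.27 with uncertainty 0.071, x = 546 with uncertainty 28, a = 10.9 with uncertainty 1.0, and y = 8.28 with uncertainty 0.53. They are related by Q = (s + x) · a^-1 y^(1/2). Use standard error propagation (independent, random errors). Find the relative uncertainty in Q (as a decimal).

Let u = s + x = 547. δu = √(δs² + δx²) = √(0.00504 + 784) = 28.0, so δu/u = 0.0512.
Q is then a monomial in u, a, y:
δQ/Q = √((δu/u)² + (-1·δa/a)² + (½·δy/y)²) = √(0.00262 + 0.00842 + 0.00102) = 0.110

0.110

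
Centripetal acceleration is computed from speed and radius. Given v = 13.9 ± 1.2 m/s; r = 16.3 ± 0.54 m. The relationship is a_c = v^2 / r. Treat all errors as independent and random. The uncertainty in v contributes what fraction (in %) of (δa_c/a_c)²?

96.4%

(δa_c/a_c)² = (2·δv/v)² + (-1·δr/r)²
  v term: (2×0.0863)² = 0.0298
  r term: (-1×0.0331)² = 0.00110
Total = 0.0309. Share from v = 0.0298/0.0309 = 0.964.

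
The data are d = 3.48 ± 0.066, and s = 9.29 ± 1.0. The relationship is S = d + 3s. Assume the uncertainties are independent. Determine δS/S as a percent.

S is a linear combination, so absolute uncertainties add in quadrature:
  (δd)² = 0.00436;  (3·δs)² = 9.00
δS = √(9.00) = 3.00
S = 31.3, so δS/S = 3.00/31.3 = 0.0957.

9.57%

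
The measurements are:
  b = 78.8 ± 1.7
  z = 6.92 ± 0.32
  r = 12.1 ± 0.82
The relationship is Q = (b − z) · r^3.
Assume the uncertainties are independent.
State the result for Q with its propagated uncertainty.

(1.27 ± 0.261) × 10^5

Let u = b − z = 71.9. δu = √(δb² + δz²) = √(2.89 + 0.102) = 1.73, so δu/u = 0.0241.
Q is then a monomial in u, r:
δQ/Q = √((δu/u)² + (3·δr/r)²) = √(0.000579 + 0.0413) = 0.205
Q = 1.27e+05, so δQ = 0.205 × 1.27e+05 = 26100.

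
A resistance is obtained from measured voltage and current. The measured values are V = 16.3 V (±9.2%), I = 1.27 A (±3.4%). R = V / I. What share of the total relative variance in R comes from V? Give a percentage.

(δR/R)² = (1·δV/V)² + (-1·δI/I)²
  V term: (1×0.0920)² = 0.00846
  I term: (-1×0.0340)² = 0.00116
Total = 0.00962. Share from V = 0.00846/0.00962 = 0.880.

88.0%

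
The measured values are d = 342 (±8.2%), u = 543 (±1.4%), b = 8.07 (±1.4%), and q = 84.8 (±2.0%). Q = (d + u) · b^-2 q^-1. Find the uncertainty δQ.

Let w = d + u = 885. δw = √(δd² + δu²) = √(786 + 57.8) = 29.1, so δw/w = 0.0328.
Q is then a monomial in w, b, q:
δQ/Q = √((δw/w)² + (-2·δb/b)² + (-1·δq/q)²) = √(0.00108 + 0.000784 + 0.000400) = 0.0476
Q = 0.160, so δQ = 0.0476 × 0.160 = 0.00762.

0.00762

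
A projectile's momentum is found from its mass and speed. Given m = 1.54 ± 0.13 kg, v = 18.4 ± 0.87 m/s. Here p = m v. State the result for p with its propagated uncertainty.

28.3 ± 2.74 kg·m/s

p is a product of powers, so relative uncertainties combine in quadrature:
  (1·δm/m)² = (1×0.0844)² = 0.00713;  (1·δv/v)² = (1×0.0473)² = 0.00224
δp/p = √(0.00936) = 0.0968
p = 28.3 kg·m/s, so δp = 0.0968 × 28.3 = 2.74 kg·m/s.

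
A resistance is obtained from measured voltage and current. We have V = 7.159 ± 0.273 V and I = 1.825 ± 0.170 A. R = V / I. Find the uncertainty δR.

0.395 Ω

R is a product of powers, so relative uncertainties combine in quadrature:
  (1·δV/V)² = (1×0.0381)² = 0.00145;  (-1·δI/I)² = (-1×0.0932)² = 0.00868
δR/R = √(0.0101) = 0.101
R = 3.923 Ω, so δR = 0.101 × 3.923 = 0.395 Ω.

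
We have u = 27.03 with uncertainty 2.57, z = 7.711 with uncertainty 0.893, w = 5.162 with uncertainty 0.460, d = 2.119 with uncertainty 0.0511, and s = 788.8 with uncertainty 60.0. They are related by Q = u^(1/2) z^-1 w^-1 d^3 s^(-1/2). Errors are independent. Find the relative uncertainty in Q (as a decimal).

0.174

Relative error in a monomial: (δQ/Q)² = Σ (nᵢ · δxᵢ/xᵢ)².
  (½·δu/u)² = (0.5×0.0951)² = 0.00226;  (-1·δz/z)² = (-1×0.116)² = 0.0134;  (-1·δw/w)² = (-1×0.0891)² = 0.00794;  (3·δd/d)² = (3×0.0241)² = 0.00523;  (−½·δs/s)² = (-0.5×0.0761)² = 0.00145
δQ/Q = √(0.0303) = 0.174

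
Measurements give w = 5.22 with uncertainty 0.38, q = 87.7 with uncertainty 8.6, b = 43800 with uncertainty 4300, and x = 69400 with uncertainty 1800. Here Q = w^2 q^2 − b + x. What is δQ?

Let p = w^2·q^2 = 2.1e+05. δp/p = √((2·δw/w)² + (2·δq/q)²) = √(0.0212 + 0.0385) = 0.244, so δp = 51200.
Q = p − b + x: δQ = √(δp² + δb² + δx²) = √(2.62e+09 + 1.85e+07 + 3.24e+06) = 51400

51400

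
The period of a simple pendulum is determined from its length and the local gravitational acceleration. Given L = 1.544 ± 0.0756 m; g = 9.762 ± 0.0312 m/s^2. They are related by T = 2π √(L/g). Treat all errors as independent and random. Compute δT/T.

0.0245

Since T is a product/quotient, work with relative uncertainties:
  (½·δL/L)² = (0.5×0.0490)² = 0.000599;  (−½·δg/g)² = (-0.5×0.00320)² = 2.55e-06
δT/T = √(0.000602) = 0.0245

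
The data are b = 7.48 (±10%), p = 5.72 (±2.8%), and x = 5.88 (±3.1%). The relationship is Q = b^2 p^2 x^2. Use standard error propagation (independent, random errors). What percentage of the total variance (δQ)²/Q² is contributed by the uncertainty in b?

(δQ/Q)² = (2·δb/b)² + (2·δp/p)² + (2·δx/x)²
  b term: (2×0.100)² = 0.0400
  p term: (2×0.0280)² = 0.00314
  x term: (2×0.0310)² = 0.00384
Total = 0.0470. Share from b = 0.0400/0.0470 = 0.851.

85.1%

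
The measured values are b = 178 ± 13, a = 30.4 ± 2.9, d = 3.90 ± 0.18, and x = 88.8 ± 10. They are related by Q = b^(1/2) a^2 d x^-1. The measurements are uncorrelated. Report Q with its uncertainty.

542 ± 124

For a monomial Q ∝ b^(1/2), a^2, d, x^-1, fractional errors add in quadrature:
  (½·δb/b)² = (0.5×0.0730)² = 0.00133;  (2·δa/a)² = (2×0.0954)² = 0.0364;  (1·δd/d)² = (1×0.0462)² = 0.00213;  (-1·δx/x)² = (-1×0.113)² = 0.0127
δQ/Q = √(0.0525) = 0.229
Q = 542, so δQ = 0.229 × 542 = 124.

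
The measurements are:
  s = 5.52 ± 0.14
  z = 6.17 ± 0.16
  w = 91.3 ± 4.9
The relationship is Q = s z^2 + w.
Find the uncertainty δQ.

Let p = s·z^2 = 210. δp/p = √((1·δs/s)² + (2·δz/z)²) = √(0.000643 + 0.00269) = 0.0577, so δp = 12.1.
Q = p + w: δQ = √(δp² + δw²) = √(147 + 24.0) = 13.1

13.1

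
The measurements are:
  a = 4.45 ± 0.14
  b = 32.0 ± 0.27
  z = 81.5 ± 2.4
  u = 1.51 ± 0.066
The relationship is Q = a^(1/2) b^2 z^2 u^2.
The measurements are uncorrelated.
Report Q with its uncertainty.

Each factor contributes (exponent × relative error)² to (δQ/Q)²:
  (½·δa/a)² = (0.5×0.0315)² = 0.000247;  (2·δb/b)² = (2×0.00844)² = 0.000285;  (2·δz/z)² = (2×0.0294)² = 0.00347;  (2·δu/u)² = (2×0.0437)² = 0.00764
δQ/Q = √(0.0116) = 0.108
Q = 3.27e+07, so δQ = 0.108 × 3.27e+07 = 3.53e+06.

(3.27 ± 0.353) × 10^7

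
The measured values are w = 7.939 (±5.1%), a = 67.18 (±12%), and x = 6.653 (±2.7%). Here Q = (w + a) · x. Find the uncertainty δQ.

Let u = w + a = 75.12. δu = √(δw² + δa²) = √(0.164 + 65.0) = 8.07, so δu/u = 0.107.
Q is then a monomial in u, x:
δQ/Q = √((δu/u)² + (1·δx/x)²) = √(0.0115 + 0.000729) = 0.111
Q = 499.8, so δQ = 0.111 × 499.8 = 55.4.

55.4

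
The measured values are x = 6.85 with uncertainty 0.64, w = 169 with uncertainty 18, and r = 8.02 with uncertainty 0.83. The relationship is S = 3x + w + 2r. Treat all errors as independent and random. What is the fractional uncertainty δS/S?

0.0884

Absolute uncertainties add in quadrature for a linear combination:
  (3·δx)² = 3.69;  (δw)² = 324;  (2·δr)² = 2.76
δS = √(330) = 18.2
S = 206, so δS/S = 18.2/206 = 0.0884.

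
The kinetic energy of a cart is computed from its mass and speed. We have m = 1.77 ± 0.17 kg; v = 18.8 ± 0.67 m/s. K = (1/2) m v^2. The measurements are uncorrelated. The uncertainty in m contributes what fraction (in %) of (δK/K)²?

(δK/K)² = (1·δm/m)² + (2·δv/v)²
  m term: (1×0.0960)² = 0.00922
  v term: (2×0.0356)² = 0.00508
Total = 0.0143. Share from m = 0.00922/0.0143 = 0.645.

64.5%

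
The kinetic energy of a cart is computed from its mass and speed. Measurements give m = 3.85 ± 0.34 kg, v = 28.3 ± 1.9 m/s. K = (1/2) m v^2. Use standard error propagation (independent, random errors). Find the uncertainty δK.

248 J

Relative error in a monomial: (δK/K)² = Σ (nᵢ · δxᵢ/xᵢ)².
  (1·δm/m)² = (1×0.0883)² = 0.00780;  (2·δv/v)² = (2×0.0671)² = 0.0180
δK/K = √(0.0258) = 0.161
K = 1540 J, so δK = 0.161 × 1540 = 248 J.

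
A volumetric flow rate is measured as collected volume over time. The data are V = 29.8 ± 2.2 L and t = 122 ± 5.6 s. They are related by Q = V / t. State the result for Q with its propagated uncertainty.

Relative error in a monomial: (δQ/Q)² = Σ (nᵢ · δxᵢ/xᵢ)².
  (1·δV/V)² = (1×0.0738)² = 0.00545;  (-1·δt/t)² = (-1×0.0459)² = 0.00211
δQ/Q = √(0.00756) = 0.0869
Q = 0.244 L/s, so δQ = 0.0869 × 0.244 = 0.0212 L/s.

0.244 ± 0.0212 L/s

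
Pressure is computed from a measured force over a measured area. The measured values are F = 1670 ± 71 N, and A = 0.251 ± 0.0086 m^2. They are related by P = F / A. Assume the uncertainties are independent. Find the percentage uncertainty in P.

5.46%

For a monomial P ∝ F, A^-1, fractional errors add in quadrature:
  (1·δF/F)² = (1×0.0425)² = 0.00181;  (-1·δA/A)² = (-1×0.0343)² = 0.00117
δP/P = √(0.00298) = 0.0546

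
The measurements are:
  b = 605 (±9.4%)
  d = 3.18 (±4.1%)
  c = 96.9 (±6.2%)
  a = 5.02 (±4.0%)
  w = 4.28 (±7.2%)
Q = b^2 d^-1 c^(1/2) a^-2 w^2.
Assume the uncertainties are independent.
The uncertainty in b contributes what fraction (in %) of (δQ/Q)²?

54.3%

(δQ/Q)² = (2·δb/b)² + (-1·δd/d)² + (½·δc/c)² + (-2·δa/a)² + (2·δw/w)²
  b term: (2×0.0940)² = 0.0353
  d term: (-1×0.0410)² = 0.00168
  c term: (0.5×0.0620)² = 0.000961
  a term: (-2×0.0400)² = 0.00640
  w term: (2×0.0720)² = 0.0207
Total = 0.0651. Share from b = 0.0353/0.0651 = 0.543.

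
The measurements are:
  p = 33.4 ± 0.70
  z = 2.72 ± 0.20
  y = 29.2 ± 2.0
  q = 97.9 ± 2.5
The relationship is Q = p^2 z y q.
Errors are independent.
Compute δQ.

Q is a product of powers, so relative uncertainties combine in quadrature:
  (2·δp/p)² = (2×0.0210)² = 0.00176;  (1·δz/z)² = (1×0.0735)² = 0.00541;  (1·δy/y)² = (1×0.0685)² = 0.00469;  (1·δq/q)² = (1×0.0255)² = 0.000652
δQ/Q = √(0.0125) = 0.112
Q = 8.67e+06, so δQ = 0.112 × 8.67e+06 = 9.7e+05.

9.7e+05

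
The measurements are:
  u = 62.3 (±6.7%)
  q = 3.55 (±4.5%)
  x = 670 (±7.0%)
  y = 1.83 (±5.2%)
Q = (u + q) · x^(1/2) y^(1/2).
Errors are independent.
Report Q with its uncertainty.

Let w = u + q = 65.8. δw = √(δu² + δq²) = √(17.4 + 0.0255) = 4.18, so δw/w = 0.0634.
Q is then a monomial in w, x, y:
δQ/Q = √((δw/w)² + (½·δx/x)² + (½·δy/y)²) = √(0.00402 + 0.00123 + 0.000676) = 0.0770
Q = 2310, so δQ = 0.0770 × 2310 = 177.

2310 ± 177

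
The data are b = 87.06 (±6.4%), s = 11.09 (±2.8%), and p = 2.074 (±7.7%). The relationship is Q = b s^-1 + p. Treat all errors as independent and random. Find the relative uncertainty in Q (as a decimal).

Let w = b·s^-1 = 7.850. δw/w = √((1·δb/b)² + (-1·δs/s)²) = √(0.00410 + 0.000784) = 0.0699, so δw = 0.548.
Q = w + p: δQ = √(δw² + δp²) = √(0.301 + 0.0255) = 0.571
Q = 9.924, so δQ/Q = 0.571/9.924 = 0.0576.

0.0576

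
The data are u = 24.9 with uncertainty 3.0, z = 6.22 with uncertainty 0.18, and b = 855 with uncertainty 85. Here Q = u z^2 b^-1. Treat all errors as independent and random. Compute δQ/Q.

Since Q is a product/quotient, work with relative uncertainties:
  (1·δu/u)² = (1×0.120)² = 0.0145;  (2·δz/z)² = (2×0.0289)² = 0.00335;  (-1·δb/b)² = (-1×0.0994)² = 0.00988
δQ/Q = √(0.0277) = 0.167

0.167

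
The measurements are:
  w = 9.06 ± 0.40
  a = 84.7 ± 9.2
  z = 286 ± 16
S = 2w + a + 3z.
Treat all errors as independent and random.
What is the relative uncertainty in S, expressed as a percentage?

Absolute uncertainties add in quadrature for a linear combination:
  (2·δw)² = 0.640;  (δa)² = 84.6;  (3·δz)² = 2300
δS = √(2390) = 48.9
S = 961, so δS/S = 48.9/961 = 0.0509.

5.09%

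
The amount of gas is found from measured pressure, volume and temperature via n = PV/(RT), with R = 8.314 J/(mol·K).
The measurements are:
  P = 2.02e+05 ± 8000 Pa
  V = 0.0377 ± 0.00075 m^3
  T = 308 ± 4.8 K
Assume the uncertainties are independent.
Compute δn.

0.140 mol

For a monomial n ∝ P, V, T^-1, fractional errors add in quadrature:
  (1·δP/P)² = (1×0.0396)² = 0.00157;  (1·δV/V)² = (1×0.0199)² = 0.000396;  (-1·δT/T)² = (-1×0.0156)² = 0.000243
δn/n = √(0.00221) = 0.0470
n = 2.97 mol, so δn = 0.0470 × 2.97 = 0.140 mol.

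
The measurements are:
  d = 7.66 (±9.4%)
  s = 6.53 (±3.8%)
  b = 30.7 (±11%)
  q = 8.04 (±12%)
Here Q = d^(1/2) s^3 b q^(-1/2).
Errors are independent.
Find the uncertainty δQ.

1470

Each factor contributes (exponent × relative error)² to (δQ/Q)²:
  (½·δd/d)² = (0.5×0.0940)² = 0.00221;  (3·δs/s)² = (3×0.0380)² = 0.0130;  (1·δb/b)² = (1×0.110)² = 0.0121;  (−½·δq/q)² = (-0.5×0.120)² = 0.00360
δQ/Q = √(0.0309) = 0.176
Q = 8340, so δQ = 0.176 × 8340 = 1470.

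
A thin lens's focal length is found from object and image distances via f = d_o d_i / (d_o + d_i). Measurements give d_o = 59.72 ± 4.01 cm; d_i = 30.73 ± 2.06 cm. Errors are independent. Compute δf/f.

0.0498

∂f/∂d_o = (d_i/(d_o+d_i))² = 0.115;  ∂f/∂d_i = (d_o/(d_o+d_i))² = 0.436
δf = √((∂f/∂d_o · δd_o)² + (∂f/∂d_i · δd_i)²) = √(0.214 + 0.806) = 1.01 cm
f = 20.29 cm, so δf/f = 1.01/20.29 = 0.0498.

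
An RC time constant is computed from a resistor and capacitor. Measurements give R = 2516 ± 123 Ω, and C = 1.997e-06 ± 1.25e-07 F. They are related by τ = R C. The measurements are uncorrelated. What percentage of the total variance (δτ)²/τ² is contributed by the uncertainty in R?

(δτ/τ)² = (1·δR/R)² + (1·δC/C)²
  R term: (1×0.0489)² = 0.00239
  C term: (1×0.0626)² = 0.00392
Total = 0.00631. Share from R = 0.00239/0.00631 = 0.379.

37.9%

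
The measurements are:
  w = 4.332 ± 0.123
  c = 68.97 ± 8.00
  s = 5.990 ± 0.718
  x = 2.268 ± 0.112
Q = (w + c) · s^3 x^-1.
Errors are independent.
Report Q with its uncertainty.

6946 ± 2630

Let u = w + c = 73.30. δu = √(δw² + δc²) = √(0.0151 + 64.0) = 8.00, so δu/u = 0.109.
Q is then a monomial in u, s, x:
δQ/Q = √((δu/u)² + (3·δs/s)² + (-1·δx/x)²) = √(0.0119 + 0.129 + 0.00244) = 0.379
Q = 6946, so δQ = 0.379 × 6946 = 2630.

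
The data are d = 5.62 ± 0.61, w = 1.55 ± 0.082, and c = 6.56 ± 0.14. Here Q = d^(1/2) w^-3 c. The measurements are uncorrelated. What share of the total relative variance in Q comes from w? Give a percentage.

(δQ/Q)² = (½·δd/d)² + (-3·δw/w)² + (1·δc/c)²
  d term: (0.5×0.109)² = 0.00295
  w term: (-3×0.0529)² = 0.0252
  c term: (1×0.0213)² = 0.000455
Total = 0.0286. Share from w = 0.0252/0.0286 = 0.881.

88.1%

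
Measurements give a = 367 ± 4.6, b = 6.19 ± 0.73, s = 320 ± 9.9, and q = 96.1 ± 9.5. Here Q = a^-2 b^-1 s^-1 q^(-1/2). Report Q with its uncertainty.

(3.82 ± 0.512) × 10^-10

Since Q is a product/quotient, work with relative uncertainties:
  (-2·δa/a)² = (-2×0.0125)² = 0.000628;  (-1·δb/b)² = (-1×0.118)² = 0.0139;  (-1·δs/s)² = (-1×0.0309)² = 0.000957;  (−½·δq/q)² = (-0.5×0.0989)² = 0.00244
δQ/Q = √(0.0179) = 0.134
Q = 3.82e-10, so δQ = 0.134 × 3.82e-10 = 5.12e-11.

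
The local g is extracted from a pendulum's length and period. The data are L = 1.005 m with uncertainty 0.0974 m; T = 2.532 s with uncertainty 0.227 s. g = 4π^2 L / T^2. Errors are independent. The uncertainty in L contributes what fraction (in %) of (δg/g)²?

(δg/g)² = (1·δL/L)² + (-2·δT/T)²
  L term: (1×0.0969)² = 0.00939
  T term: (-2×0.0897)² = 0.0322
Total = 0.0415. Share from L = 0.00939/0.0415 = 0.226.

22.6%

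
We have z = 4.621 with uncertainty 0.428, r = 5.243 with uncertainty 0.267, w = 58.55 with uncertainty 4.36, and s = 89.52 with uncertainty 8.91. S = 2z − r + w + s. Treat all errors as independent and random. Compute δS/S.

Sums and differences: (δS)² = Σ (cᵢ δxᵢ)².
  (2·δz)² = 0.733;  (δr)² = 0.0713;  (δw)² = 19.0;  (δs)² = 79.4
δS = √(99.2) = 9.96
S = 152.1, so δS/S = 9.96/152.1 = 0.0655.

0.0655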